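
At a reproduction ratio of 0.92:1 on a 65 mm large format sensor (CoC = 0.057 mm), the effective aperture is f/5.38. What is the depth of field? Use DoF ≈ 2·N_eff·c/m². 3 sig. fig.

At magnification m, DoF ≈ 2·N_eff·c/m² = 2 × 5.38 × 0.057 / 0.92² = 0.6133 / 0.8464 ≈ 0.725 mm.

0.725 mm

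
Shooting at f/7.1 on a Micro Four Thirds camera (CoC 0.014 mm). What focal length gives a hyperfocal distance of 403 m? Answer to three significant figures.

From H = f²/(N·c) + f, with f ≪ H: f ≈ √(H·N·c) = √(403000 × 7.1 × 0.014) = √40058 ≈ 200.1 mm.
The +f correction barely moves this — solving exactly, f² + N·c·f − N·c·H = 0 ⇒ f = (−N·c + √((N·c)² + 4·N·c·H))/2 = (−0.0994 + √160233)/2 ≈ 200.10 mm, so f ≈ 200 mm.

200 mm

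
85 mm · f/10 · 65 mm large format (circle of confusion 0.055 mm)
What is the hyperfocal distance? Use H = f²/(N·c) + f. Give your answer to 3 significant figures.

Hyperfocal distance H = f²/(N·c) + f = 85²/(10 × 0.055) + 85 = 7225/0.55 + 85 ≈ 13221.4 mm ≈ 13.2 m.

13.2 m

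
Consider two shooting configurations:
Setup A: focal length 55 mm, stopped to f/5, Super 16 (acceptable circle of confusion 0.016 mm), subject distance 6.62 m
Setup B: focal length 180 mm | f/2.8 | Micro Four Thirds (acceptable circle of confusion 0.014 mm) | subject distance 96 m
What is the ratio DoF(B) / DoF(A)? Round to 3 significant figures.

9.52

Setup A: H = 55²/(5×0.016) + 55 ≈ 37867.5 mm; DoF = Df − Dn = 8010.8 − 5640.7 ≈ 2370.1 mm.
Setup B: H = 180²/(2.8×0.014) + 180 ≈ 826710.6 mm; DoF = Df − Dn = 108589 − 86027 ≈ 22562 mm.
Ratio = 22562 / 2370.1 ≈ 9.52.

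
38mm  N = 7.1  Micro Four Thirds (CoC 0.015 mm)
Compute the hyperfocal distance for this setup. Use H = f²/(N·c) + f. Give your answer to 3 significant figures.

Hyperfocal distance H = f²/(N·c) + f = 38²/(7.1 × 0.015) + 38 = 1444/0.1065 + 38 ≈ 13596.7 mm ≈ 13.6 m.

13.6 m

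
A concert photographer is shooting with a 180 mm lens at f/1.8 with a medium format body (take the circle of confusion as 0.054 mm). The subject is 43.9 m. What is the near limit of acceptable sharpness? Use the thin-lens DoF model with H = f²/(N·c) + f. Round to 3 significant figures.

Hyperfocal distance H = f²/(N·c) + f = 180²/(1.8 × 0.054) + 180 = 32400/0.0972 + 180 ≈ 333513.3 mm ≈ 333.5 m.
Near limit Dn = s·(H − f)/(H + s − 2f) = 43900 × (333513.3 − 180) / (333513.3 + 43900 − 2 × 180) = 43900 × 333333.3 / 377053.3 ≈ 38810 mm ≈ 38.8 m.

38.8 m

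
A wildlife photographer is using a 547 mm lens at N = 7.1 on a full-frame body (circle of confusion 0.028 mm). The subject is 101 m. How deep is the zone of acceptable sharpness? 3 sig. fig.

Hyperfocal distance H = f²/(N·c) + f = 547²/(7.1 × 0.028) + 547 = 299209/0.1988 + 547 ≈ 1505622.5 mm ≈ 1506 m.
Near limit Dn = s·(H − f)/(H + s − 2f) = 101000 × (1505622.5 − 547) / (1505622.5 + 101000 − 2 × 547) = 101000 × 1505075.5 / 1605528.5 ≈ 94681 mm.
Far limit Df = s·(H − f)/(H − s) = 101000 × (1505622.5 − 547) / (1505622.5 − 101000) = 101000 × 1505075.5 / 1404622.5 ≈ 108223 mm.
Depth of field = Df − Dn = 108223 − 94681 ≈ 13542 mm ≈ 13.5 m.

13.5 m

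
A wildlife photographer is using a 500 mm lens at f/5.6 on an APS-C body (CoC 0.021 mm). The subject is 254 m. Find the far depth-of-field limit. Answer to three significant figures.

288 m

Hyperfocal distance H = f²/(N·c) + f = 500²/(5.6 × 0.021) + 500 = 250000/0.1176 + 500 ≈ 2126350.3 mm ≈ 2126 m.
Far limit Df = s·(H − f)/(H − s) = 254000 × (2126350.3 − 500) / (2126350.3 − 254000) = 254000 × 2125850.3 / 1872350.3 ≈ 288389 mm ≈ 288 m.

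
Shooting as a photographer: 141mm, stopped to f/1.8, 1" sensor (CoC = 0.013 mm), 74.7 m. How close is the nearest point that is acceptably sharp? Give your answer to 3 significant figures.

68.7 m

Hyperfocal distance H = f²/(N·c) + f = 141²/(1.8 × 0.013) + 141 = 19881/0.0234 + 141 ≈ 849756.4 mm ≈ 849.8 m.
Near limit Dn = s·(H − f)/(H + s − 2f) = 74700 × (849756.4 − 141) / (849756.4 + 74700 − 2 × 141) = 74700 × 849615.4 / 924174.4 ≈ 68673 mm ≈ 68.7 m.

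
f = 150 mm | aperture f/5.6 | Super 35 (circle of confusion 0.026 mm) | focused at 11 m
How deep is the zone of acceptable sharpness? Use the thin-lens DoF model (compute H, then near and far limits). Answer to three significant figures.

1.55 m

Hyperfocal distance H = f²/(N·c) + f = 150²/(5.6 × 0.026) + 150 = 22500/0.1456 + 150 ≈ 154683.0 mm ≈ 154.7 m.
Near limit Dn = s·(H − f)/(H + s − 2f) = 11000 × (154683.0 − 150) / (154683.0 + 11000 − 2 × 150) = 11000 × 154533.0 / 165383.0 ≈ 10278.3 mm.
Far limit Df = s·(H − f)/(H − s) = 11000 × (154683.0 − 150) / (154683.0 − 11000) = 11000 × 154533.0 / 143683.0 ≈ 11830.6 mm.
Depth of field = Df − Dn = 11830.6 − 10278.3 ≈ 1552.3 mm ≈ 1.55 m.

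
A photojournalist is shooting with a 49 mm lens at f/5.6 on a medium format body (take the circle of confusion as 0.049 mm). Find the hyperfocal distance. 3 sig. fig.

8.80 m

Hyperfocal distance H = f²/(N·c) + f = 49²/(5.6 × 0.049) + 49 = 2401/0.2744 + 49 ≈ 8799.0 mm ≈ 8.80 m.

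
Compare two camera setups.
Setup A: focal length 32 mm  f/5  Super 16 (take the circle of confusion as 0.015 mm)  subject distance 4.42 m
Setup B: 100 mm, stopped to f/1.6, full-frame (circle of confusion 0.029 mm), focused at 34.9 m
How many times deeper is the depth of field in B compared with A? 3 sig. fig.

3.65

Setup A: H = 32²/(5×0.015) + 32 ≈ 13685.3 mm; DoF = Df − Dn = 6513.3 − 3345.0 ≈ 3168.3 mm.
Setup B: H = 100²/(1.6×0.029) + 100 ≈ 215617.2 mm; DoF = Df − Dn = 41621 − 30048 ≈ 11573 mm.
Ratio = 11573 / 3168.3 ≈ 3.65.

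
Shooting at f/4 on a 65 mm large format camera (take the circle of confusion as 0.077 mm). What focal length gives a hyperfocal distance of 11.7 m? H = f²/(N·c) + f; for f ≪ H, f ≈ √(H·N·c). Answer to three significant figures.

59.9 mm

From H = f²/(N·c) + f, with f ≪ H: f ≈ √(H·N·c) = √(11700 × 4 × 0.077) = √3603.6 ≈ 60.03 mm.
Exact: f² + N·c·f − N·c·H = 0 ⇒ f = (−N·c + √((N·c)² + 4·N·c·H))/2 = (−0.308 + √14414)/2 ≈ 59.876 mm ≈ 59.9 mm.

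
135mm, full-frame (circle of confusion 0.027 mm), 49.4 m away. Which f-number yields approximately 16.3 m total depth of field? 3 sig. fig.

f/2.20

Write h = H − f = f²/(N·c). The thin-lens limits are Dn = s·h/(h + (s−f)) and Df = s·h/(h − (s−f)), so DoF = Df − Dn = 2·s·(s−f)·h / (h² − (s−f)²).
That is a quadratic in h: DoF·h² − 2·s·(s−f)·h − DoF·(s−f)² = 0 ⇒ h = (s−f)·(s + √(s² + DoF²)) / DoF = 49265 × (49400 + √(49400² + 16300²)) / 16300 = 49265 × (49400 + 52019.7) / 16300 ≈ 306530 mm.
Then N = f²/(c·h) = 135² / (0.027 × 306530) = 18225 / 8276.3 ≈ 2.20.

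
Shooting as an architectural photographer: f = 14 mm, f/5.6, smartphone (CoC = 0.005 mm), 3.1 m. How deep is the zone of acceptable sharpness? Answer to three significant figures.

3.39 m

Hyperfocal distance H = f²/(N·c) + f = 14²/(5.6 × 0.005) + 14 = 196/0.028 + 14 ≈ 7014.0 mm ≈ 7.014 m.
Near limit Dn = s·(H − f)/(H + s − 2f) = 3100 × (7014.0 − 14) / (7014.0 + 3100 − 2 × 14) = 3100 × 7000.0 / 10086.0 ≈ 2151.5 mm.
Far limit Df = s·(H − f)/(H − s) = 3100 × (7014.0 − 14) / (7014.0 − 3100) = 3100 × 7000.0 / 3914.0 ≈ 5544.2 mm.
Depth of field = Df − Dn = 5544.2 − 2151.5 ≈ 3392.7 mm ≈ 3.39 m.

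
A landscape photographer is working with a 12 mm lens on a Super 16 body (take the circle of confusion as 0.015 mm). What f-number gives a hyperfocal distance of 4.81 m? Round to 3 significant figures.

Rearrange H = f²/(N·c) + f for N: N = f² / ((H − f)·c).
N = 12² / ((4810 − 12) × 0.015) = 144 / 71.97 ≈ 2.00.

f/2.00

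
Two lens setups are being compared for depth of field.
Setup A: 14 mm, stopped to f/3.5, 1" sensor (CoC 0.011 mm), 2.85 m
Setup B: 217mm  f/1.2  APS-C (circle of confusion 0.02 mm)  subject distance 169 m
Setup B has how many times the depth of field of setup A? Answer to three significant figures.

Setup A: H = 14²/(3.5×0.011) + 14 ≈ 5104.9 mm; DoF = Df − Dn = 6434.4 − 1830.4 ≈ 4604.0 mm.
Setup B: H = 217²/(1.2×0.02) + 217 ≈ 1962258.7 mm; DoF = Df − Dn = 184906 − 155613 ≈ 29293 mm.
Ratio = 29293 / 4604.0 ≈ 6.36.

6.36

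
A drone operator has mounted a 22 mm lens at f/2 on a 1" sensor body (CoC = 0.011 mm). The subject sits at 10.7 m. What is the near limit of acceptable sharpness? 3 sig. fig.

Hyperfocal distance H = f²/(N·c) + f = 22²/(2 × 0.011) + 22 = 484/0.022 + 22 ≈ 22022.0 mm ≈ 22.02 m.
Near limit Dn = s·(H − f)/(H + s − 2f) = 10700 × (22022.0 − 22) / (22022.0 + 10700 − 2 × 22) = 10700 × 22000.0 / 32678.0 ≈ 7203.6 mm ≈ 7.20 m.

7.20 m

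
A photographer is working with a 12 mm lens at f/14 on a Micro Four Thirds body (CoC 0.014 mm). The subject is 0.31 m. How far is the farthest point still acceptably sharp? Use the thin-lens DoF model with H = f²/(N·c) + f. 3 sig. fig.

Hyperfocal distance H = f²/(N·c) + f = 12²/(14 × 0.014) + 12 = 144/0.196 + 12 ≈ 746.7 mm ≈ 0.747 m.
Far limit Df = s·(H − f)/(H − s) = 310 × (746.7 − 12) / (746.7 − 310) = 310 × 734.7 / 436.7 ≈ 521.54 mm ≈ 0.522 m.

0.522 m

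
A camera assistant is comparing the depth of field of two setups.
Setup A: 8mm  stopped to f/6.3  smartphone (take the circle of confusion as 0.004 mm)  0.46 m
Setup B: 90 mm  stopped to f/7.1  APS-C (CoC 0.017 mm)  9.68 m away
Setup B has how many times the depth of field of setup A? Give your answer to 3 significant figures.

Setup A: H = 8²/(6.3×0.004) + 8 ≈ 2547.7 mm; DoF = Df − Dn = 559.59 − 390.50 ≈ 169.09 mm.
Setup B: H = 90²/(7.1×0.017) + 90 ≈ 67198.5 mm; DoF = Df − Dn = 11293.9 − 8469.7 ≈ 2824.2 mm.
Ratio = 2824.2 / 169.09 ≈ 16.7.

16.7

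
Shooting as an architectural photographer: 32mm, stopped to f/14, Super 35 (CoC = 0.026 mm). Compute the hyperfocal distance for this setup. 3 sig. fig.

Hyperfocal distance H = f²/(N·c) + f = 32²/(14 × 0.026) + 32 = 1024/0.364 + 32 ≈ 2845.2 mm ≈ 2.85 m.

2.85 m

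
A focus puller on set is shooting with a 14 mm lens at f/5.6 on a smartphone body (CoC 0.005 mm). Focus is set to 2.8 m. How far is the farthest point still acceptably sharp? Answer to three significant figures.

4.65 m

Hyperfocal distance H = f²/(N·c) + f = 14²/(5.6 × 0.005) + 14 = 196/0.028 + 14 ≈ 7014.0 mm ≈ 7.014 m.
Far limit Df = s·(H − f)/(H − s) = 2800 × (7014.0 − 14) / (7014.0 − 2800) = 2800 × 7000.0 / 4214.0 ≈ 4651.2 mm ≈ 4.65 m.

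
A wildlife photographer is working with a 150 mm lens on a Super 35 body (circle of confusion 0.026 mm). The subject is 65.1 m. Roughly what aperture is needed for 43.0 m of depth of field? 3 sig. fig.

Write h = H − f = f²/(N·c). The thin-lens limits are Dn = s·h/(h + (s−f)) and Df = s·h/(h − (s−f)), so DoF = Df − Dn = 2·s·(s−f)·h / (h² − (s−f)²).
That is a quadratic in h: DoF·h² − 2·s·(s−f)·h − DoF·(s−f)² = 0 ⇒ h = (s−f)·(s + √(s² + DoF²)) / DoF = 64950 × (65100 + √(65100² + 43000²)) / 43000 = 64950 × (65100 + 78019.3) / 43000 ≈ 216177 mm.
Then N = f²/(c·h) = 150² / (0.026 × 216177) = 22500 / 5620.6 ≈ 4.

f/4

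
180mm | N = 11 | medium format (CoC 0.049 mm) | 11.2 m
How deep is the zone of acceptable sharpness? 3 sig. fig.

4.25 m

Hyperfocal distance H = f²/(N·c) + f = 180²/(11 × 0.049) + 180 = 32400/0.539 + 180 ≈ 60291.3 mm ≈ 60.29 m.
Near limit Dn = s·(H − f)/(H + s − 2f) = 11200 × (60291.3 − 180) / (60291.3 + 11200 − 2 × 180) = 11200 × 60111.3 / 71131.3 ≈ 9464.8 mm.
Far limit Df = s·(H − f)/(H − s) = 11200 × (60291.3 − 180) / (60291.3 − 11200) = 11200 × 60111.3 / 49091.3 ≈ 13714.2 mm.
Depth of field = Df − Dn = 13714.2 − 9464.8 ≈ 4249.4 mm ≈ 4.25 m.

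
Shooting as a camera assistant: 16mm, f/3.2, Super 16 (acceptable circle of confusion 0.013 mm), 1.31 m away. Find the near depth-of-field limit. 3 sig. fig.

1.08 m

Hyperfocal distance H = f²/(N·c) + f = 16²/(3.2 × 0.013) + 16 = 256/0.0416 + 16 ≈ 6169.8 mm ≈ 6.170 m.
Near limit Dn = s·(H − f)/(H + s − 2f) = 1310 × (6169.8 − 16) / (6169.8 + 1310 − 2 × 16) = 1310 × 6153.8 / 7447.8 ≈ 1082.4 mm ≈ 1.08 m.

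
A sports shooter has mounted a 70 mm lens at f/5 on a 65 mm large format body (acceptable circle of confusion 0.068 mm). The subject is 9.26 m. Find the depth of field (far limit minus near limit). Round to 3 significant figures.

19.9 m

Hyperfocal distance H = f²/(N·c) + f = 70²/(5 × 0.068) + 70 = 4900/0.34 + 70 ≈ 14481.8 mm ≈ 14.48 m.
Near limit Dn = s·(H − f)/(H + s − 2f) = 9260 × (14481.8 − 70) / (14481.8 + 9260 − 2 × 70) = 9260 × 14411.8 / 23601.8 ≈ 5654 mm.
Far limit Df = s·(H − f)/(H − s) = 9260 × (14481.8 − 70) / (14481.8 − 9260) = 9260 × 14411.8 / 5221.8 ≈ 25557 mm.
Depth of field = Df − Dn = 25557 − 5654 ≈ 19903 mm ≈ 19.9 m.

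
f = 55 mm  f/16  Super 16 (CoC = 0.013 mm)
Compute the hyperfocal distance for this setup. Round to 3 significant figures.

14.6 m

Hyperfocal distance H = f²/(N·c) + f = 55²/(16 × 0.013) + 55 = 3025/0.208 + 55 ≈ 14598.3 mm ≈ 14.6 m.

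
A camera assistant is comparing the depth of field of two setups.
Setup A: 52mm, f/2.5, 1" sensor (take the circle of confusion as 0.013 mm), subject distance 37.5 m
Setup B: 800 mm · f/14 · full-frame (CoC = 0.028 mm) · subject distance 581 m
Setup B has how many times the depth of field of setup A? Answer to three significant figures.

11.2

Setup A: H = 52²/(2.5×0.013) + 52 ≈ 83252.0 mm; DoF = Df − Dn = 68194 − 25860 ≈ 42334 mm.
Setup B: H = 800²/(14×0.028) + 800 ≈ 1633453.1 mm; DoF = Df − Dn = 901296 − 428664 ≈ 472632 mm.
Ratio = 472632 / 42334 ≈ 11.2.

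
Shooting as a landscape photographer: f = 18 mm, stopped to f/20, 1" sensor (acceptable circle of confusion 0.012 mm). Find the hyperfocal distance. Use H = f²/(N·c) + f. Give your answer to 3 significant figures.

Hyperfocal distance H = f²/(N·c) + f = 18²/(20 × 0.012) + 18 = 324/0.24 + 18 ≈ 1368.0 mm ≈ 1.37 m.

1.37 m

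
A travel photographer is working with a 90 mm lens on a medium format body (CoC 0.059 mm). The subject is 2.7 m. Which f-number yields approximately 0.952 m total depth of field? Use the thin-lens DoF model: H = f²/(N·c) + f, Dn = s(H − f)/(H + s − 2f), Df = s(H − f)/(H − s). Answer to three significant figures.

Write h = H − f = f²/(N·c). The thin-lens limits are Dn = s·h/(h + (s−f)) and Df = s·h/(h − (s−f)), so DoF = Df − Dn = 2·s·(s−f)·h / (h² − (s−f)²).
That is a quadratic in h: DoF·h² − 2·s·(s−f)·h − DoF·(s−f)² = 0 ⇒ h = (s−f)·(s + √(s² + DoF²)) / DoF = 2610 × (2700 + √(2700² + 952²)) / 952 = 2610 × (2700 + 2862.92) / 952 ≈ 15251 mm.
Then N = f²/(c·h) = 90² / (0.059 × 15251) = 8100 / 899.83 ≈ 9.

f/9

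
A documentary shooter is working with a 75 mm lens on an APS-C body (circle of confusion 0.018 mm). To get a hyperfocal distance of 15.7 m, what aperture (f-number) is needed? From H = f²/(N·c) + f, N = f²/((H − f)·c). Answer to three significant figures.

Rearrange H = f²/(N·c) + f for N: N = f² / ((H − f)·c).
N = 75² / ((15700 − 75) × 0.018) = 5625 / 281.2 ≈ 20.

f/20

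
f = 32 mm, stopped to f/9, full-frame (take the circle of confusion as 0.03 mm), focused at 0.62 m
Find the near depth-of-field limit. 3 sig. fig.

0.537 m

Hyperfocal distance H = f²/(N·c) + f = 32²/(9 × 0.03) + 32 = 1024/0.27 + 32 ≈ 3824.6 mm ≈ 3.825 m.
Near limit Dn = s·(H − f)/(H + s − 2f) = 620 × (3824.6 − 32) / (3824.6 + 620 − 2 × 32) = 620 × 3792.6 / 4380.6 ≈ 536.78 mm ≈ 0.537 m.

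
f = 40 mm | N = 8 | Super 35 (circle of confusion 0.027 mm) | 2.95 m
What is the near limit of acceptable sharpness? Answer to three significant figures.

2.12 m

Hyperfocal distance H = f²/(N·c) + f = 40²/(8 × 0.027) + 40 = 1600/0.216 + 40 ≈ 7447.4 mm ≈ 7.447 m.
Near limit Dn = s·(H − f)/(H + s − 2f) = 2950 × (7447.4 − 40) / (7447.4 + 2950 − 2 × 40) = 2950 × 7407.4 / 10317.4 ≈ 2118.0 mm ≈ 2.12 m.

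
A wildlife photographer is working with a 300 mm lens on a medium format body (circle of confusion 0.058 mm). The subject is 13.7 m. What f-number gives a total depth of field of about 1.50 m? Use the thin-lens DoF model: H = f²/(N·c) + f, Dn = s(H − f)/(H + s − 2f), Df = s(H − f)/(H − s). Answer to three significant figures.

f/6.32

Write h = H − f = f²/(N·c). The thin-lens limits are Dn = s·h/(h + (s−f)) and Df = s·h/(h − (s−f)), so DoF = Df − Dn = 2·s·(s−f)·h / (h² − (s−f)²).
That is a quadratic in h: DoF·h² − 2·s·(s−f)·h − DoF·(s−f)² = 0 ⇒ h = (s−f)·(s + √(s² + DoF²)) / DoF = 13400 × (13700 + √(13700² + 1500²)) / 1500 = 13400 × (13700 + 13781.9) / 1500 ≈ 245505 mm.
Then N = f²/(c·h) = 300² / (0.058 × 245505) = 90000 / 14239 ≈ 6.32.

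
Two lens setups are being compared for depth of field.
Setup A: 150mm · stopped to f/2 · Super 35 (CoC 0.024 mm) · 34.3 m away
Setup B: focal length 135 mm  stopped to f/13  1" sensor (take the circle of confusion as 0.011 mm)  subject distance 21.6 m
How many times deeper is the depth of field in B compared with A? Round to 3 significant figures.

1.49

Setup A: H = 150²/(2×0.024) + 150 ≈ 468900.0 mm; DoF = Df − Dn = 36995.2 − 31970.8 ≈ 5024.4 mm.
Setup B: H = 135²/(13×0.011) + 135 ≈ 127582.6 mm; DoF = Df − Dn = 25974.7 − 18486.5 ≈ 7488.2 mm.
Ratio = 7488.2 / 5024.4 ≈ 1.49.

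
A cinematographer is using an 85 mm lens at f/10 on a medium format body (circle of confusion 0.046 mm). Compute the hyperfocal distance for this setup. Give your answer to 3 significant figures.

15.8 m

Hyperfocal distance H = f²/(N·c) + f = 85²/(10 × 0.046) + 85 = 7225/0.46 + 85 ≈ 15791.5 mm ≈ 15.8 m.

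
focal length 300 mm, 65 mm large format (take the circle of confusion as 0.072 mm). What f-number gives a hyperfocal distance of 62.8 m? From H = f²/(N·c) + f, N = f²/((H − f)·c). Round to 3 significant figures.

f/20

Rearrange H = f²/(N·c) + f for N: N = f² / ((H − f)·c).
N = 300² / ((62800 − 300) × 0.072) = 90000 / 4500 ≈ 20.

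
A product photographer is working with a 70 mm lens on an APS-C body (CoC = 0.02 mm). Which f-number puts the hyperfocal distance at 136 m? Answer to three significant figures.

f/1.80

Rearrange H = f²/(N·c) + f for N: N = f² / ((H − f)·c).
N = 70² / ((136000 − 70) × 0.02) = 4900 / 2719 ≈ 1.80.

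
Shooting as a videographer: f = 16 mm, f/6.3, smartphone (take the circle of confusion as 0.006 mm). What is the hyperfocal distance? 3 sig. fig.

Hyperfocal distance H = f²/(N·c) + f = 16²/(6.3 × 0.006) + 16 = 256/0.0378 + 16 ≈ 6788.5 mm ≈ 6.79 m.

6.79 m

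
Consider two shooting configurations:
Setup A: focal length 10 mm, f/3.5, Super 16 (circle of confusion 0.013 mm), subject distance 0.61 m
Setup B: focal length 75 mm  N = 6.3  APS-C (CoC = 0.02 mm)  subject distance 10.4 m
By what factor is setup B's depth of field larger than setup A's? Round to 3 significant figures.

14.1

Setup A: H = 10²/(3.5×0.013) + 10 ≈ 2207.8 mm; DoF = Df − Dn = 839.06 − 479.18 ≈ 359.88 mm.
Setup B: H = 75²/(6.3×0.02) + 75 ≈ 44717.9 mm; DoF = Df − Dn = 13529.0 − 8446.5 ≈ 5082.5 mm.
Ratio = 5082.5 / 359.88 ≈ 14.1.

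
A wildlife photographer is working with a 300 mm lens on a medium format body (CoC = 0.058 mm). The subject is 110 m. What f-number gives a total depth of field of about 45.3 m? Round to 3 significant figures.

f/2.80

Write h = H − f = f²/(N·c). The thin-lens limits are Dn = s·h/(h + (s−f)) and Df = s·h/(h − (s−f)), so DoF = Df − Dn = 2·s·(s−f)·h / (h² − (s−f)²).
That is a quadratic in h: DoF·h² − 2·s·(s−f)·h − DoF·(s−f)² = 0 ⇒ h = (s−f)·(s + √(s² + DoF²)) / DoF = 109700 × (110000 + √(110000² + 45300²)) / 45300 = 109700 × (110000 + 118963) / 45300 ≈ 554463 mm.
Then N = f²/(c·h) = 300² / (0.058 × 554463) = 90000 / 32159 ≈ 2.80.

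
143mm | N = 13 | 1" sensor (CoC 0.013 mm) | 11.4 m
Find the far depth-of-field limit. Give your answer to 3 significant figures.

Hyperfocal distance H = f²/(N·c) + f = 143²/(13 × 0.013) + 143 = 20449/0.169 + 143 ≈ 121143.0 mm ≈ 121.1 m.
Far limit Df = s·(H − f)/(H − s) = 11400 × (121143.0 − 143) / (121143.0 − 11400) = 11400 × 121000.0 / 109743.0 ≈ 12569 mm ≈ 12.6 m.

12.6 m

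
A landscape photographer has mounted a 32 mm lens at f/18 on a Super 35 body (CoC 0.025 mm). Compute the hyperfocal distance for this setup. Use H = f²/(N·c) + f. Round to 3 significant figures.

Hyperfocal distance H = f²/(N·c) + f = 32²/(18 × 0.025) + 32 = 1024/0.45 + 32 ≈ 2307.6 mm ≈ 2.31 m.

2.31 m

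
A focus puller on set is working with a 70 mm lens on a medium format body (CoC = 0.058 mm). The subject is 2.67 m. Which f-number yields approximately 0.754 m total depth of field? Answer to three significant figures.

Write h = H − f = f²/(N·c). The thin-lens limits are Dn = s·h/(h + (s−f)) and Df = s·h/(h − (s−f)), so DoF = Df − Dn = 2·s·(s−f)·h / (h² − (s−f)²).
That is a quadratic in h: DoF·h² − 2·s·(s−f)·h − DoF·(s−f)² = 0 ⇒ h = (s−f)·(s + √(s² + DoF²)) / DoF = 2600 × (2670 + √(2670² + 754²)) / 754 = 2600 × (2670 + 2774.42) / 754 ≈ 18774 mm.
Then N = f²/(c·h) = 70² / (0.058 × 18774) = 4900 / 1088.9 ≈ 4.50.

f/4.50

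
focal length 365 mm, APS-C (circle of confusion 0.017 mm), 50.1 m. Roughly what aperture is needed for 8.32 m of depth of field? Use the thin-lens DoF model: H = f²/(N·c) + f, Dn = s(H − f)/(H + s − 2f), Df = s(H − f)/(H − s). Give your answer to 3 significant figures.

Write h = H − f = f²/(N·c). The thin-lens limits are Dn = s·h/(h + (s−f)) and Df = s·h/(h − (s−f)), so DoF = Df − Dn = 2·s·(s−f)·h / (h² − (s−f)²).
That is a quadratic in h: DoF·h² − 2·s·(s−f)·h − DoF·(s−f)² = 0 ⇒ h = (s−f)·(s + √(s² + DoF²)) / DoF = 49735 × (50100 + √(50100² + 8320²)) / 8320 = 49735 × (50100 + 50786.1) / 8320 ≈ 603074 mm.
Then N = f²/(c·h) = 365² / (0.017 × 603074) = 133225 / 10252 ≈ 13.

f/13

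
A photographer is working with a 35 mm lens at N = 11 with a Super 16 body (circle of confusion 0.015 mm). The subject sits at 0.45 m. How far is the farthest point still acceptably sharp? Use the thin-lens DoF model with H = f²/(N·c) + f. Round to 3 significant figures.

Hyperfocal distance H = f²/(N·c) + f = 35²/(11 × 0.015) + 35 = 1225/0.165 + 35 ≈ 7459.2 mm ≈ 7.459 m.
Far limit Df = s·(H − f)/(H − s) = 450 × (7459.2 − 35) / (7459.2 − 450) = 450 × 7424.2 / 7009.2 ≈ 476.64 mm.

477 mm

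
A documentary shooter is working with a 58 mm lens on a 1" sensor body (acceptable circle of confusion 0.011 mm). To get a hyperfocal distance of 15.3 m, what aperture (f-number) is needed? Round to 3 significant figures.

Rearrange H = f²/(N·c) + f for N: N = f² / ((H − f)·c).
N = 58² / ((15300 − 58) × 0.011) = 3364 / 167.7 ≈ 20.1.

f/20.1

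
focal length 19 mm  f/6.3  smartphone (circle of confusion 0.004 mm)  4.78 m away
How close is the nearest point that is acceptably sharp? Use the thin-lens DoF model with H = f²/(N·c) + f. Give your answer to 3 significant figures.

Hyperfocal distance H = f²/(N·c) + f = 19²/(6.3 × 0.004) + 19 = 361/0.0252 + 19 ≈ 14344.4 mm ≈ 14.34 m.
Near limit Dn = s·(H − f)/(H + s − 2f) = 4780 × (14344.4 − 19) / (14344.4 + 4780 − 2 × 19) = 4780 × 14325.4 / 19086.4 ≈ 3587.7 mm ≈ 3.59 m.

3.59 m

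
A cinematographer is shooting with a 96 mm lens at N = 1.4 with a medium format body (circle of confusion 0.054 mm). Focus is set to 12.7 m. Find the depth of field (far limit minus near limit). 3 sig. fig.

2.65 m

Hyperfocal distance H = f²/(N·c) + f = 96²/(1.4 × 0.054) + 96 = 9216/0.0756 + 96 ≈ 122000.8 mm ≈ 122.0 m.
Near limit Dn = s·(H − f)/(H + s − 2f) = 12700 × (122000.8 − 96) / (122000.8 + 12700 − 2 × 96) = 12700 × 121904.8 / 134508.8 ≈ 11510.0 mm.
Far limit Df = s·(H − f)/(H − s) = 12700 × (122000.8 − 96) / (122000.8 − 12700) = 12700 × 121904.8 / 109300.8 ≈ 14164.5 mm.
Depth of field = Df − Dn = 14164.5 − 11510.0 ≈ 2654.5 mm ≈ 2.65 m.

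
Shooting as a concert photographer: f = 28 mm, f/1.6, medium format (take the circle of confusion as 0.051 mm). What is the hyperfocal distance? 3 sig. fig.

9.64 m

Hyperfocal distance H = f²/(N·c) + f = 28²/(1.6 × 0.051) + 28 = 784/0.0816 + 28 ≈ 9635.8 mm ≈ 9.64 m.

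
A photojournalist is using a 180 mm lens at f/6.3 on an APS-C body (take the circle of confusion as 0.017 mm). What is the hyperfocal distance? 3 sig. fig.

Hyperfocal distance H = f²/(N·c) + f = 180²/(6.3 × 0.017) + 180 = 32400/0.1071 + 180 ≈ 302701.0 mm ≈ 303 m.

303 m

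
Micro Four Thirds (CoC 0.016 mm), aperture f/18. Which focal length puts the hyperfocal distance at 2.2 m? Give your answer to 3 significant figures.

25.0 mm

From H = f²/(N·c) + f, with f ≪ H: f ≈ √(H·N·c) = √(2200 × 18 × 0.016) = √633.60 ≈ 25.17 mm.
Exact: f² + N·c·f − N·c·H = 0 ⇒ f = (−N·c + √((N·c)² + 4·N·c·H))/2 = (−0.288 + √2534.5)/2 ≈ 25.028 mm ≈ 25.0 mm.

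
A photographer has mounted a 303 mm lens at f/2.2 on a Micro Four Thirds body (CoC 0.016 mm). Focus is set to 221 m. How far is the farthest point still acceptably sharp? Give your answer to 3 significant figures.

241 m

Hyperfocal distance H = f²/(N·c) + f = 303²/(2.2 × 0.016) + 303 = 91809/0.0352 + 303 ≈ 2608513.2 mm ≈ 2609 m.
Far limit Df = s·(H − f)/(H − s) = 221000 × (2608513.2 − 303) / (2608513.2 − 221000) = 221000 × 2608210.2 / 2387513.2 ≈ 241429 mm ≈ 241 m.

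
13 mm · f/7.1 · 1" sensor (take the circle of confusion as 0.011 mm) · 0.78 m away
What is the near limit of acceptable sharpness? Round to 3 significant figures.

0.576 m

Hyperfocal distance H = f²/(N·c) + f = 13²/(7.1 × 0.011) + 13 = 169/0.0781 + 13 ≈ 2176.9 mm ≈ 2.177 m.
Near limit Dn = s·(H − f)/(H + s − 2f) = 780 × (2176.9 − 13) / (2176.9 + 780 − 2 × 13) = 780 × 2163.9 / 2930.9 ≈ 575.88 mm ≈ 0.576 m.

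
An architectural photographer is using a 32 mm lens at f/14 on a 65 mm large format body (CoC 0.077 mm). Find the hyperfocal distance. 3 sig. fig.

0.982 m

Hyperfocal distance H = f²/(N·c) + f = 32²/(14 × 0.077) + 32 = 1024/1.078 + 32 ≈ 981.9 mm ≈ 0.982 m.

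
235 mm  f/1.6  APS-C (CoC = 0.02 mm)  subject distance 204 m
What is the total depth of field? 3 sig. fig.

Hyperfocal distance H = f²/(N·c) + f = 235²/(1.6 × 0.02) + 235 = 55225/0.032 + 235 ≈ 1726016.2 mm ≈ 1726 m.
Near limit Dn = s·(H − f)/(H + s − 2f) = 204000 × (1726016.2 − 235) / (1726016.2 + 204000 − 2 × 235) = 204000 × 1725781.2 / 1929546.2 ≈ 182457 mm.
Far limit Df = s·(H − f)/(H − s) = 204000 × (1726016.2 − 235) / (1726016.2 − 204000) = 204000 × 1725781.2 / 1522016.2 ≈ 231311 mm.
Depth of field = Df − Dn = 231311 − 182457 ≈ 48854 mm ≈ 48.9 m.

48.9 m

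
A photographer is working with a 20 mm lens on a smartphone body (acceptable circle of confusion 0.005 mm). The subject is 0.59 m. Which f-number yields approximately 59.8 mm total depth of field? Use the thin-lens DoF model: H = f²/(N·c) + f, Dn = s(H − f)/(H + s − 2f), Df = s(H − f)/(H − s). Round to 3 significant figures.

f/7.09

Write h = H − f = f²/(N·c). The thin-lens limits are Dn = s·h/(h + (s−f)) and Df = s·h/(h − (s−f)), so DoF = Df − Dn = 2·s·(s−f)·h / (h² − (s−f)²).
That is a quadratic in h: DoF·h² − 2·s·(s−f)·h − DoF·(s−f)² = 0 ⇒ h = (s−f)·(s + √(s² + DoF²)) / DoF = 570 × (590 + √(590² + 59.8²)) / 59.8 = 570 × (590 + 593.023) / 59.8 ≈ 11276 mm.
Then N = f²/(c·h) = 20² / (0.005 × 11276) = 400 / 56.382 ≈ 7.09.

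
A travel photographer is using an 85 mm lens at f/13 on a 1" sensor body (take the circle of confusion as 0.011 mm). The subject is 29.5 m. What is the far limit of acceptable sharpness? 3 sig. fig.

Hyperfocal distance H = f²/(N·c) + f = 85²/(13 × 0.011) + 85 = 7225/0.143 + 85 ≈ 50609.5 mm ≈ 50.61 m.
Far limit Df = s·(H − f)/(H − s) = 29500 × (50609.5 − 85) / (50609.5 − 29500) = 29500 × 50524.5 / 21109.5 ≈ 70607 mm ≈ 70.6 m.

70.6 m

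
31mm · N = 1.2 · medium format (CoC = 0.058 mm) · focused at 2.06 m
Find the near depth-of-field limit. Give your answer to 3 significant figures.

1.80 m

Hyperfocal distance H = f²/(N·c) + f = 31²/(1.2 × 0.058) + 31 = 961/0.0696 + 31 ≈ 13838.5 mm ≈ 13.84 m.
Near limit Dn = s·(H − f)/(H + s − 2f) = 2060 × (13838.5 − 31) / (13838.5 + 2060 − 2 × 31) = 2060 × 13807.5 / 15836.5 ≈ 1796.1 mm ≈ 1.80 m.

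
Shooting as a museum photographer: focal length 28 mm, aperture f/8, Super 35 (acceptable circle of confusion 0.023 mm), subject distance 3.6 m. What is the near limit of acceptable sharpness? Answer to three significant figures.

Hyperfocal distance H = f²/(N·c) + f = 28²/(8 × 0.023) + 28 = 784/0.184 + 28 ≈ 4288.9 mm ≈ 4.289 m.
Near limit Dn = s·(H − f)/(H + s − 2f) = 3600 × (4288.9 − 28) / (4288.9 + 3600 − 2 × 28) = 3600 × 4260.9 / 7832.9 ≈ 1958.3 mm ≈ 1.96 m.

1.96 m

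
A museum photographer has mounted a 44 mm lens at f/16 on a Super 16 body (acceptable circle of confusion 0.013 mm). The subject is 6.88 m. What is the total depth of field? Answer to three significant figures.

21.9 m

Hyperfocal distance H = f²/(N·c) + f = 44²/(16 × 0.013) + 44 = 1936/0.208 + 44 ≈ 9351.7 mm ≈ 9.352 m.
Near limit Dn = s·(H − f)/(H + s − 2f) = 6880 × (9351.7 − 44) / (9351.7 + 6880 − 2 × 44) = 6880 × 9307.7 / 16143.7 ≈ 3967 mm.
Far limit Df = s·(H − f)/(H − s) = 6880 × (9351.7 − 44) / (9351.7 − 6880) = 6880 × 9307.7 / 2471.7 ≈ 25908 mm.
Depth of field = Df − Dn = 25908 − 3967 ≈ 21941 mm ≈ 21.9 m.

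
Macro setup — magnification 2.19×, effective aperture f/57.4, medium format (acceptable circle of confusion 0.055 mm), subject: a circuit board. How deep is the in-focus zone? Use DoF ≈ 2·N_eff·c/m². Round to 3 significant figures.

At magnification m, DoF ≈ 2·N_eff·c/m² = 2 × 57.4 × 0.055 / 2.19² = 6.314 / 4.796 ≈ 1.32 mm.

1.32 mm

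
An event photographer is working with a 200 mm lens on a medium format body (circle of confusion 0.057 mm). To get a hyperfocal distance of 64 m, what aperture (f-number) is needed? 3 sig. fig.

f/11

Rearrange H = f²/(N·c) + f for N: N = f² / ((H − f)·c).
N = 200² / ((64000 − 200) × 0.057) = 40000 / 3637 ≈ 11.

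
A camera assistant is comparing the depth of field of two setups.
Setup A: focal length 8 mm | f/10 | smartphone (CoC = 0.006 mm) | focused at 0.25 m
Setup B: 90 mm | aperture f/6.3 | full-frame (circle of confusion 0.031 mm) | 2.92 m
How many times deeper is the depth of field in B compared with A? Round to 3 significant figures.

3.35

Setup A: H = 8²/(10×0.006) + 8 ≈ 1074.7 mm; DoF = Df − Dn = 323.36 − 203.77 ≈ 119.59 mm.
Setup B: H = 90²/(6.3×0.031) + 90 ≈ 41564.7 mm; DoF = Df − Dn = 3133.84 − 2733.48 ≈ 400.36 mm.
Ratio = 400.36 / 119.59 ≈ 3.35.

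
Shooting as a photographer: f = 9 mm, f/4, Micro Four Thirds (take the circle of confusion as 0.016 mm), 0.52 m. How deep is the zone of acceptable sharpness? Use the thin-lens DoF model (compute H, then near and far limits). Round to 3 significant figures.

Hyperfocal distance H = f²/(N·c) + f = 9²/(4 × 0.016) + 9 = 81/0.064 + 9 ≈ 1274.6 mm ≈ 1.275 m.
Near limit Dn = s·(H − f)/(H + s − 2f) = 520 × (1274.6 − 9) / (1274.6 + 520 − 2 × 9) = 520 × 1265.6 / 1776.6 ≈ 370.44 mm.
Far limit Df = s·(H − f)/(H − s) = 520 × (1274.6 − 9) / (1274.6 − 520) = 520 × 1265.6 / 754.6 ≈ 872.12 mm.
Depth of field = Df − Dn = 872.12 − 370.44 ≈ 501.68 mm ≈ 0.502 m.

0.502 m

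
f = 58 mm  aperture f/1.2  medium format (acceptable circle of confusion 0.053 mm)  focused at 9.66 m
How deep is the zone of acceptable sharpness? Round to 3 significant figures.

Hyperfocal distance H = f²/(N·c) + f = 58²/(1.2 × 0.053) + 58 = 3364/0.0636 + 58 ≈ 52951.1 mm ≈ 52.95 m.
Near limit Dn = s·(H − f)/(H + s − 2f) = 9660 × (52951.1 − 58) / (52951.1 + 9660 − 2 × 58) = 9660 × 52893.1 / 62495.1 ≈ 8175.8 mm.
Far limit Df = s·(H − f)/(H − s) = 9660 × (52951.1 − 58) / (52951.1 − 9660) = 9660 × 52893.1 / 43291.1 ≈ 11802.6 mm.
Depth of field = Df − Dn = 11802.6 − 8175.8 ≈ 3626.8 mm ≈ 3.63 m.

3.63 m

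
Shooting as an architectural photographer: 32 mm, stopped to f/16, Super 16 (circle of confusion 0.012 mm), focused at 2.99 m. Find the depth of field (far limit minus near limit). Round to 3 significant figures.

Hyperfocal distance H = f²/(N·c) + f = 32²/(16 × 0.012) + 32 = 1024/0.192 + 32 ≈ 5365.3 mm ≈ 5.365 m.
Near limit Dn = s·(H − f)/(H + s − 2f) = 2990 × (5365.3 − 32) / (5365.3 + 2990 − 2 × 32) = 2990 × 5333.3 / 8291.3 ≈ 1923.3 mm.
Far limit Df = s·(H − f)/(H − s) = 2990 × (5365.3 − 32) / (5365.3 − 2990) = 2990 × 5333.3 / 2375.3 ≈ 6713.4 mm.
Depth of field = Df − Dn = 6713.4 − 1923.3 ≈ 4790.1 mm ≈ 4.79 m.

4.79 m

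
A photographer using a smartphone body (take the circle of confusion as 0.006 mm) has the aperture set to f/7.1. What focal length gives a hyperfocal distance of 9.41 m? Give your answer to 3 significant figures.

20.0 mm

From H = f²/(N·c) + f, with f ≪ H: f ≈ √(H·N·c) = √(9410 × 7.1 × 0.006) = √400.87 ≈ 20.02 mm.
The +f correction barely moves this — solving exactly, f² + N·c·f − N·c·H = 0 ⇒ f = (−N·c + √((N·c)² + 4·N·c·H))/2 = (−0.0426 + √1603.5)/2 ≈ 20.000 mm, so f ≈ 20.0 mm.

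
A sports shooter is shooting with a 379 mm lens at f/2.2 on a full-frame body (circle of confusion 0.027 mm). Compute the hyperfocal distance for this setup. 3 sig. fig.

2420 m

Hyperfocal distance H = f²/(N·c) + f = 379²/(2.2 × 0.027) + 379 = 143641/0.0594 + 379 ≈ 2418577.7 mm ≈ 2420 m.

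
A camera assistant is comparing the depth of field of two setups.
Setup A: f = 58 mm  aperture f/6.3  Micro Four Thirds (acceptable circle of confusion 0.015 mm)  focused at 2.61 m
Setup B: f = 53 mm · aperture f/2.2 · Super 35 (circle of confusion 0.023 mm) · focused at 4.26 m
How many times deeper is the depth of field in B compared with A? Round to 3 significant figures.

1.73

Setup A: H = 58²/(6.3×0.015) + 58 ≈ 35655.9 mm; DoF = Df − Dn = 2811.56 − 2435.41 ≈ 376.15 mm.
Setup B: H = 53²/(2.2×0.023) + 53 ≈ 55566.8 mm; DoF = Df − Dn = 4609.31 − 3959.91 ≈ 649.40 mm.
Ratio = 649.40 / 376.15 ≈ 1.73.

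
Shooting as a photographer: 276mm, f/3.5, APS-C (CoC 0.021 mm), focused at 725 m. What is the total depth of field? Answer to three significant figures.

1980 m

Hyperfocal distance H = f²/(N·c) + f = 276²/(3.5 × 0.021) + 276 = 76176/0.0735 + 276 ≈ 1036684.2 mm ≈ 1037 m.
Near limit Dn = s·(H − f)/(H + s − 2f) = 725000 × (1036684.2 − 276) / (1036684.2 + 725000 − 2 × 276) = 725000 × 1036408.2 / 1761132.2 ≈ 426655 mm.
Far limit Df = s·(H − f)/(H − s) = 725000 × (1036684.2 − 276) / (1036684.2 − 725000) = 725000 × 1036408.2 / 311684.2 ≈ 2410761 mm.
Depth of field = Df − Dn = 2410761 − 426655 ≈ 1984106 mm ≈ 1980 m.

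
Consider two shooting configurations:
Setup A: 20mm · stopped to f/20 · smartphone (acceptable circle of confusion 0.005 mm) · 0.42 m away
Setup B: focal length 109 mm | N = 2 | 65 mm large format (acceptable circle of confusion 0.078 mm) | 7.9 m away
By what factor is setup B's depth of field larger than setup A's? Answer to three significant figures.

19.3

Setup A: H = 20²/(20×0.005) + 20 ≈ 4020.0 mm; DoF = Df − Dn = 466.667 − 381.818 ≈ 84.849 mm.
Setup B: H = 109²/(2×0.078) + 109 ≈ 76269.3 mm; DoF = Df − Dn = 8800.2 − 7166.8 ≈ 1633.4 mm.
Ratio = 1633.4 / 84.849 ≈ 19.3.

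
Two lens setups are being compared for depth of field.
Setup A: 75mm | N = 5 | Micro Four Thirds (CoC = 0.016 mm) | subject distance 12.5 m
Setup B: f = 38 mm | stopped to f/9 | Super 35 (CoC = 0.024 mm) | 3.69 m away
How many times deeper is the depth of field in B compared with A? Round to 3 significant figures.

1.26

Setup A: H = 75²/(5×0.016) + 75 ≈ 70387.5 mm; DoF = Df − Dn = 15183.0 − 10622.8 ≈ 4560.2 mm.
Setup B: H = 38²/(9×0.024) + 38 ≈ 6723.2 mm; DoF = Df − Dn = 8132.8 − 2386.4 ≈ 5746.4 mm.
Ratio = 5746.4 / 4560.2 ≈ 1.26.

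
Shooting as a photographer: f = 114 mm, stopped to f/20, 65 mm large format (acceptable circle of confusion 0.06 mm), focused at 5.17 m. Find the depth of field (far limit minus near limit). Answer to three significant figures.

6.17 m

Hyperfocal distance H = f²/(N·c) + f = 114²/(20 × 0.06) + 114 = 12996/1.2 + 114 ≈ 10944.0 mm ≈ 10.94 m.
Near limit Dn = s·(H − f)/(H + s − 2f) = 5170 × (10944.0 − 114) / (10944.0 + 5170 − 2 × 114) = 5170 × 10830.0 / 15886.0 ≈ 3524.6 mm.
Far limit Df = s·(H − f)/(H − s) = 5170 × (10944.0 − 114) / (10944.0 − 5170) = 5170 × 10830.0 / 5774.0 ≈ 9697.1 mm.
Depth of field = Df − Dn = 9697.1 − 3524.6 ≈ 6172.5 mm ≈ 6.17 m.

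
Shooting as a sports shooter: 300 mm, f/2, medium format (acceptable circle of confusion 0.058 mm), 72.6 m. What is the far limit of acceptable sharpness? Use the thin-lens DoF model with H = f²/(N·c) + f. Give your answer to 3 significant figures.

Hyperfocal distance H = f²/(N·c) + f = 300²/(2 × 0.058) + 300 = 90000/0.116 + 300 ≈ 776162.1 mm ≈ 776.2 m.
Far limit Df = s·(H − f)/(H − s) = 72600 × (776162.1 − 300) / (776162.1 − 72600) = 72600 × 775862.1 / 703562.1 ≈ 80061 mm ≈ 80.1 m.

80.1 m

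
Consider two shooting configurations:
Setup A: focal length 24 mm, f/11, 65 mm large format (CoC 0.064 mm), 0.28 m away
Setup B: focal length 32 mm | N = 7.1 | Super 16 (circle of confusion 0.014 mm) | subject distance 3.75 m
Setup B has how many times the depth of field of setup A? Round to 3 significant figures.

Setup A: H = 24²/(11×0.064) + 24 ≈ 842.2 mm; DoF = Df − Dn = 407.50 − 213.27 ≈ 194.23 mm.
Setup B: H = 32²/(7.1×0.014) + 32 ≈ 10333.8 mm; DoF = Df − Dn = 5867.7 − 2755.5 ≈ 3112.2 mm.
Ratio = 3112.2 / 194.23 ≈ 16.0.

16.0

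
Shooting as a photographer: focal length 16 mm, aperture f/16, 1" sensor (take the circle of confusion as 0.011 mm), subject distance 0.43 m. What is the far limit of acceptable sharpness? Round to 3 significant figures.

0.601 m

Hyperfocal distance H = f²/(N·c) + f = 16²/(16 × 0.011) + 16 = 256/0.176 + 16 ≈ 1470.5 mm ≈ 1.471 m.
Far limit Df = s·(H − f)/(H − s) = 430 × (1470.5 − 16) / (1470.5 − 430) = 430 × 1454.5 / 1040.5 ≈ 601.08 mm ≈ 0.601 m.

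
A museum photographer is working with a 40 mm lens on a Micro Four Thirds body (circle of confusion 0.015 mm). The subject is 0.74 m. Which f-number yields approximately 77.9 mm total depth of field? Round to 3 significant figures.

f/8

Write h = H − f = f²/(N·c). The thin-lens limits are Dn = s·h/(h + (s−f)) and Df = s·h/(h − (s−f)), so DoF = Df − Dn = 2·s·(s−f)·h / (h² − (s−f)²).
That is a quadratic in h: DoF·h² − 2·s·(s−f)·h − DoF·(s−f)² = 0 ⇒ h = (s−f)·(s + √(s² + DoF²)) / DoF = 700 × (740 + √(740² + 77.9²)) / 77.9 = 700 × (740 + 744.089) / 77.9 ≈ 13336 mm.
Then N = f²/(c·h) = 40² / (0.015 × 13336) = 1600 / 200.04 ≈ 8.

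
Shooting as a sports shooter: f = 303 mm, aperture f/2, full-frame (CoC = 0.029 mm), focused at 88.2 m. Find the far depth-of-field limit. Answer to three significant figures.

93.4 m

Hyperfocal distance H = f²/(N·c) + f = 303²/(2 × 0.029) + 303 = 91809/0.058 + 303 ≈ 1583216.8 mm ≈ 1583 m.
Far limit Df = s·(H − f)/(H − s) = 88200 × (1583216.8 − 303) / (1583216.8 − 88200) = 88200 × 1582913.8 / 1495016.8 ≈ 93386 mm ≈ 93.4 m.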